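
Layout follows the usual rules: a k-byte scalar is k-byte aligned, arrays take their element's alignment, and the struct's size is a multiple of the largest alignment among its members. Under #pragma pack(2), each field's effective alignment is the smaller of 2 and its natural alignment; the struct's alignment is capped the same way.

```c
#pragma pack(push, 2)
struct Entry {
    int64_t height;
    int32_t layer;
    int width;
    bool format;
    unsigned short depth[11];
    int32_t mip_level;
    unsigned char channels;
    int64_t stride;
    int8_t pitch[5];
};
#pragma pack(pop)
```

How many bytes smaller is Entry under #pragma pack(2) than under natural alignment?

4

natural layout:
  0..8  height  (8B, 8-aligned)
  8..12  layer  (4B, 4-aligned)
  12..16  width  (4B, 4-aligned)
  16..17  format  (1B, 1-aligned)
  17..18  -- padding (1B)
  18..40  depth  (22B, 2-aligned)
  40..44  mip_level  (4B, 4-aligned)
  44..45  channels  (1B, 1-aligned)
  45..48  -- padding (3B)
  48..56  stride  (8B, 8-aligned)
  56..61  pitch  (5B, 1-aligned)
  61..64  -- tail padding (3B)
  sizeof = 64, alignof = 8
packed(2) layout:
  0..8  height  (8B, 2-aligned)
  8..12  layer  (4B, 2-aligned)
  12..16  width  (4B, 2-aligned)
  16..17  format  (1B, 1-aligned)
  17..18  -- padding (1B)
  18..40  depth  (22B, 2-aligned)
  40..44  mip_level  (4B, 2-aligned)
  44..45  channels  (1B, 1-aligned)
  45..46  -- padding (1B)
  46..54  stride  (8B, 2-aligned)
  54..59  pitch  (5B, 1-aligned)
  59..60  -- tail padding (1B)
  sizeof = 60, alignof = 2
64 − 60 = 4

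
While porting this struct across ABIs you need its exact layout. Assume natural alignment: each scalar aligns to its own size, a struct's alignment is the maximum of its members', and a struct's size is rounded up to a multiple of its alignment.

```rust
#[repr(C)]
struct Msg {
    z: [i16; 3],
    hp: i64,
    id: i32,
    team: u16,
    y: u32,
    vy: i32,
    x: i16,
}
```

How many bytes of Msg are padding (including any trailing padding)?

10

@0: z [6B, align 2] → 6
+2 pad (align 8)
@8: hp [8B, align 8] → 16
@16: id [4B, align 4] → 20
@20: team [2B, align 2] → 22
+2 pad (align 4)
@24: y [4B, align 4] → 28
@28: vy [4B, align 4] → 32
@32: x [2B, align 2] → 34
+6 tail pad (align 8)
size 40, align 8
data bytes 30, size 40 → padding 10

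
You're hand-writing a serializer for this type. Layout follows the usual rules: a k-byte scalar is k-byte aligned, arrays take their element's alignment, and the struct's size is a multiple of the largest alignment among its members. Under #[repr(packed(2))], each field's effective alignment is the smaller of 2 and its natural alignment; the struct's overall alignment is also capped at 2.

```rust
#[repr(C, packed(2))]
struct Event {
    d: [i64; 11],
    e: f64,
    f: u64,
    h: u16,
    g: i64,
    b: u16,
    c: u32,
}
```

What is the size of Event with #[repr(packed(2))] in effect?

120

d at 0 (size 88, align 2) → ends 88
e at 88 (size 8, align 2) → ends 96
f at 96 (size 8, align 2) → ends 104
h at 104 (size 2, align 2) → ends 106
g at 106 (size 8, align 2) → ends 114
b at 114 (size 2, align 2) → ends 116
c at 116 (size 4, align 2) → ends 120
total 120 bytes, alignment 2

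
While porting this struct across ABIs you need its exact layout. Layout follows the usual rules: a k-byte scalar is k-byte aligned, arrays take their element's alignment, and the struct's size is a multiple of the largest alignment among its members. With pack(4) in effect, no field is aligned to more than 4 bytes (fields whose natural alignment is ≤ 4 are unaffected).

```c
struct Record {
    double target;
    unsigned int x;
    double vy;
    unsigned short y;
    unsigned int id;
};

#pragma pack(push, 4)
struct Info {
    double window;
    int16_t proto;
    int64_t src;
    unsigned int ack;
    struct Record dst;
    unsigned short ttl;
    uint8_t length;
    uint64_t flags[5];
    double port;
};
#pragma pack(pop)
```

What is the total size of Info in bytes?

Record: target at 0 (size 8, align 8) → ends 8; x at 8 (size 4, align 4) → ends 12; pad 4 to align 8 for vy; vy at 16 (size 8, align 8) → ends 24; y at 24 (size 2, align 2) → ends 26; pad 2 to align 4 for id; id at 28 (size 4, align 4) → ends 32; total 32 bytes, alignment 8
window at 0 (size 8, align 4) → ends 8
proto at 8 (size 2, align 2) → ends 10
pad 2 to align 4 for src
src at 12 (size 8, align 4) → ends 20
ack at 20 (size 4, align 4) → ends 24
dst at 24 (size 32, align 4) → ends 56
ttl at 56 (size 2, align 2) → ends 58
length at 58 (size 1, align 1) → ends 59
pad 1 to align 4 for flags
flags at 60 (size 40, align 4) → ends 100
port at 100 (size 8, align 4) → ends 108
total 108 bytes, alignment 4

108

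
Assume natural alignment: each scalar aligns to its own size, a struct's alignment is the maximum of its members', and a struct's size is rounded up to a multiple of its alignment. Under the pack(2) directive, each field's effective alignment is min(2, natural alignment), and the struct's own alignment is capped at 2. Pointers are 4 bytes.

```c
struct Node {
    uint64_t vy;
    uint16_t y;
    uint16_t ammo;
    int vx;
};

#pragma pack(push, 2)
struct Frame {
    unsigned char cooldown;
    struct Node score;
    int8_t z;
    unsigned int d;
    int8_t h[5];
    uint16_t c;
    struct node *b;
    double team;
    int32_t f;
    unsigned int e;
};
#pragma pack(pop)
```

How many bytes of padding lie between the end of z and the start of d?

Node: 0..8  vy  (8B, 8-aligned); 8..10  y  (2B, 2-aligned); 10..12  ammo  (2B, 2-aligned); 12..16  vx  (4B, 4-aligned); sizeof = 16, alignof = 8
0..1  cooldown  (1B, 1-aligned)
1..2  -- padding (1B)
2..18  score  (16B, 2-aligned)
18..19  z  (1B, 1-aligned)
19..20  -- padding (1B)
20..24  d  (4B, 2-aligned)

1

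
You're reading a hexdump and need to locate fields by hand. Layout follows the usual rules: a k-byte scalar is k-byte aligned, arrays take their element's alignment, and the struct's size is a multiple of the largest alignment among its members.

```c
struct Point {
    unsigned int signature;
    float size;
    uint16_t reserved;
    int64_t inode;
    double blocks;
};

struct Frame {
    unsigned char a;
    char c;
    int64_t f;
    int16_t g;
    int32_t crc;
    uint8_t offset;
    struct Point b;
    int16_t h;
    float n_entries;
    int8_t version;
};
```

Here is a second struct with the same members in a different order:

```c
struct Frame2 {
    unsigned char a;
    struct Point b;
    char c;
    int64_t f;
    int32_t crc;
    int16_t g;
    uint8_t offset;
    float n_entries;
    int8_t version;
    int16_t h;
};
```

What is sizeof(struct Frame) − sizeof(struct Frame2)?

Point: signature at 0 (size 4, align 4) → ends 4; size at 4 (size 4, align 4) → ends 8; reserved at 8 (size 2, align 2) → ends 10; pad 6 to align 8 for inode; inode at 16 (size 8, align 8) → ends 24; blocks at 24 (size 8, align 8) → ends 32; total 32 bytes, alignment 8
a at 0 (size 1, align 1) → ends 1
c at 1 (size 1, align 1) → ends 2
pad 6 to align 8 for f
f at 8 (size 8, align 8) → ends 16
g at 16 (size 2, align 2) → ends 18
pad 2 to align 4 for crc
crc at 20 (size 4, align 4) → ends 24
offset at 24 (size 1, align 1) → ends 25
pad 7 to align 8 for b
b at 32 (size 32, align 8) → ends 64
h at 64 (size 2, align 2) → ends 66
pad 2 to align 4 for n_entries
n_entries at 68 (size 4, align 4) → ends 72
version at 72 (size 1, align 1) → ends 73
tail pad 7 to reach multiple of 8
total 80 bytes, alignment 8
— Frame2 —
a at 0 (size 1, align 1) → ends 1
pad 7 to align 8 for b
b at 8 (size 32, align 8) → ends 40
c at 40 (size 1, align 1) → ends 41
pad 7 to align 8 for f
f at 48 (size 8, align 8) → ends 56
crc at 56 (size 4, align 4) → ends 60
g at 60 (size 2, align 2) → ends 62
offset at 62 (size 1, align 1) → ends 63
pad 1 to align 4 for n_entries
n_entries at 64 (size 4, align 4) → ends 68
version at 68 (size 1, align 1) → ends 69
pad 1 to align 2 for h
h at 70 (size 2, align 2) → ends 72
total 72 bytes, alignment 8
80 − 72 = 8

8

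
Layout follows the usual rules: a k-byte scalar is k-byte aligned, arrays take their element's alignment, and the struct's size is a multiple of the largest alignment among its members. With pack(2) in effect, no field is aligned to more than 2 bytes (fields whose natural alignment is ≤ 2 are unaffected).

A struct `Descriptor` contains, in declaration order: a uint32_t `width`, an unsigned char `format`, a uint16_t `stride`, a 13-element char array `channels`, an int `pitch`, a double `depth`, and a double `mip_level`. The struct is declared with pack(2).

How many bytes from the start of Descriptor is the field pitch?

@0: width [4B, align 2] → 4
@4: format [1B, align 1] → 5
+1 pad (align 2)
@6: stride [2B, align 2] → 8
@8: channels [13B, align 1] → 21
+1 pad (align 2)
@22: pitch [4B, align 2] → 26

22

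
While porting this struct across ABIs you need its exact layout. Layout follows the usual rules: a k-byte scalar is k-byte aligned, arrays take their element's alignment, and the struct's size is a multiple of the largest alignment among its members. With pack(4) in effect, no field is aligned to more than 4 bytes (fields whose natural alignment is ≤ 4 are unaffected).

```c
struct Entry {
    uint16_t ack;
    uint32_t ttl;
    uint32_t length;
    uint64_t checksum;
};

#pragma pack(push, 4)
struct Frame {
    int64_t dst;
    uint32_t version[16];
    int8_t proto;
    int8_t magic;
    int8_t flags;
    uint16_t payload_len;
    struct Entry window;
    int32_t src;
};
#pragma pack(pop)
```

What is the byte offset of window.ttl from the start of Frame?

84

Entry: 0..2  ack  (2B, 2-aligned); 2..4  -- padding (2B); 4..8  ttl  (4B, 4-aligned); 8..12  length  (4B, 4-aligned); 12..16  -- padding (4B); 16..24  checksum  (8B, 8-aligned); sizeof = 24, alignof = 8
0..8  dst  (8B, 4-aligned)
8..72  version  (64B, 4-aligned)
72..73  proto  (1B, 1-aligned)
73..74  magic  (1B, 1-aligned)
74..75  flags  (1B, 1-aligned)
75..76  -- padding (1B)
76..78  payload_len  (2B, 2-aligned)
78..80  -- padding (2B)
80..104  window  (24B, 4-aligned)
within Entry: ttl at 4
80 + 4 = 84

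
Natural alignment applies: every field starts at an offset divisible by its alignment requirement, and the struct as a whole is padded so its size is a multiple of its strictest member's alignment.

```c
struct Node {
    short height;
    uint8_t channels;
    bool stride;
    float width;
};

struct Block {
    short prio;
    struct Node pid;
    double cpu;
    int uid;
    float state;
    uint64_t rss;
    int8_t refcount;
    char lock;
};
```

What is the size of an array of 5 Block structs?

240

Node: height at 0 (size 2, align 2) → ends 2; channels at 2 (size 1, align 1) → ends 3; stride at 3 (size 1, align 1) → ends 4; width at 4 (size 4, align 4) → ends 8; total 8 bytes, alignment 4
prio at 0 (size 2, align 2) → ends 2
pad 2 to align 4 for pid
pid at 4 (size 8, align 4) → ends 12
pad 4 to align 8 for cpu
cpu at 16 (size 8, align 8) → ends 24
uid at 24 (size 4, align 4) → ends 28
state at 28 (size 4, align 4) → ends 32
rss at 32 (size 8, align 8) → ends 40
refcount at 40 (size 1, align 1) → ends 41
lock at 41 (size 1, align 1) → ends 42
tail pad 6 to reach multiple of 8
total 48 bytes, alignment 8
array of 5: 5 × 48 = 240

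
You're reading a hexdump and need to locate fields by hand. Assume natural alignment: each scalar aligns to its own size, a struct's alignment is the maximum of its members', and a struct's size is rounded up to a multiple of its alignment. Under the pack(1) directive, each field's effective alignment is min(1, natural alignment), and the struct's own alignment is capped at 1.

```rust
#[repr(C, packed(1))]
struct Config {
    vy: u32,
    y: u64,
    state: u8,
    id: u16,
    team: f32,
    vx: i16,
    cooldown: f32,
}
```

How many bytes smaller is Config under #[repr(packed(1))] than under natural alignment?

natural layout:
  vy at 0 (size 4, align 4) → ends 4
  pad 4 to align 8 for y
  y at 8 (size 8, align 8) → ends 16
  state at 16 (size 1, align 1) → ends 17
  pad 1 to align 2 for id
  id at 18 (size 2, align 2) → ends 20
  team at 20 (size 4, align 4) → ends 24
  vx at 24 (size 2, align 2) → ends 26
  pad 2 to align 4 for cooldown
  cooldown at 28 (size 4, align 4) → ends 32
  total 32 bytes, alignment 8
packed(1) layout:
  vy at 0 (size 4, align 1) → ends 4
  y at 4 (size 8, align 1) → ends 12
  state at 12 (size 1, align 1) → ends 13
  id at 13 (size 2, align 1) → ends 15
  team at 15 (size 4, align 1) → ends 19
  vx at 19 (size 2, align 1) → ends 21
  cooldown at 21 (size 4, align 1) → ends 25
  total 25 bytes, alignment 1
32 − 25 = 7

7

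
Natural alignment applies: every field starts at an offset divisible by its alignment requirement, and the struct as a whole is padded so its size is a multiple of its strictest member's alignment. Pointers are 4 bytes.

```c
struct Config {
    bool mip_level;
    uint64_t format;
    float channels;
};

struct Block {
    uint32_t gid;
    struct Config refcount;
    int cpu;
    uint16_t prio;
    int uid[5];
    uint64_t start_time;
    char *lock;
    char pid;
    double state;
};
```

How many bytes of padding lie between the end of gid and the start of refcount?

Config: mip_level at 0 (size 1, align 1) → ends 1; pad 7 to align 8 for format; format at 8 (size 8, align 8) → ends 16; channels at 16 (size 4, align 4) → ends 20; tail pad 4 to reach multiple of 8; total 24 bytes, alignment 8
gid at 0 (size 4, align 4) → ends 4
pad 4 to align 8 for refcount
refcount at 8 (size 24, align 8) → ends 32

4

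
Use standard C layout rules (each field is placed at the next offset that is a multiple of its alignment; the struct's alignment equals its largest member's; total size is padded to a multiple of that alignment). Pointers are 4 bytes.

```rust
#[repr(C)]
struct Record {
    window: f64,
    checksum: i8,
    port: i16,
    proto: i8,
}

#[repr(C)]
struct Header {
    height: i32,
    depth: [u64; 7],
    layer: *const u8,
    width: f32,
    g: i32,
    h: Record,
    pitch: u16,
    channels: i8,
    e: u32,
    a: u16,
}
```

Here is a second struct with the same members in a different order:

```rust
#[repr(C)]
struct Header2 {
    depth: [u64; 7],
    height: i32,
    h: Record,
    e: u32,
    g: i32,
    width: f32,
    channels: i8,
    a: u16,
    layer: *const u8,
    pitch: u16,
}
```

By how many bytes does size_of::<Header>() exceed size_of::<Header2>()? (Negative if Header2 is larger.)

8

Record: @0: window [8B, align 8] → 8; @8: checksum [1B, align 1] → 9; +1 pad (align 2); @10: port [2B, align 2] → 12; @12: proto [1B, align 1] → 13; +3 tail pad (align 8); size 16, align 8
@0: height [4B, align 4] → 4
+4 pad (align 8)
@8: depth [56B, align 8] → 64
@64: layer [4B, align 4] → 68
@68: width [4B, align 4] → 72
@72: g [4B, align 4] → 76
+4 pad (align 8)
@80: h [16B, align 8] → 96
@96: pitch [2B, align 2] → 98
@98: channels [1B, align 1] → 99
+1 pad (align 4)
@100: e [4B, align 4] → 104
@104: a [2B, align 2] → 106
+6 tail pad (align 8)
size 112, align 8
— Header2 —
@0: depth [56B, align 8] → 56
@56: height [4B, align 4] → 60
+4 pad (align 8)
@64: h [16B, align 8] → 80
@80: e [4B, align 4] → 84
@84: g [4B, align 4] → 88
@88: width [4B, align 4] → 92
@92: channels [1B, align 1] → 93
+1 pad (align 2)
@94: a [2B, align 2] → 96
@96: layer [4B, align 4] → 100
@100: pitch [2B, align 2] → 102
+2 tail pad (align 8)
size 104, align 8
112 − 104 = 8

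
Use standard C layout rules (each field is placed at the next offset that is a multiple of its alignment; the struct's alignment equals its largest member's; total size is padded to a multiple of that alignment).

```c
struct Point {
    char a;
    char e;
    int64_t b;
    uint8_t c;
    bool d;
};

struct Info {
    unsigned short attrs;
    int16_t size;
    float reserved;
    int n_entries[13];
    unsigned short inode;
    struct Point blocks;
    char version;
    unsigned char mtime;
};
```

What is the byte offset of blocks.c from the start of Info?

80

Point: a at 0 (size 1, align 1) → ends 1; e at 1 (size 1, align 1) → ends 2; pad 6 to align 8 for b; b at 8 (size 8, align 8) → ends 16; c at 16 (size 1, align 1) → ends 17; d at 17 (size 1, align 1) → ends 18; tail pad 6 to reach multiple of 8; total 24 bytes, alignment 8
attrs at 0 (size 2, align 2) → ends 2
size at 2 (size 2, align 2) → ends 4
reserved at 4 (size 4, align 4) → ends 8
n_entries at 8 (size 52, align 4) → ends 60
inode at 60 (size 2, align 2) → ends 62
pad 2 to align 8 for blocks
blocks at 64 (size 24, align 8) → ends 88
within Point: c at 16
64 + 16 = 80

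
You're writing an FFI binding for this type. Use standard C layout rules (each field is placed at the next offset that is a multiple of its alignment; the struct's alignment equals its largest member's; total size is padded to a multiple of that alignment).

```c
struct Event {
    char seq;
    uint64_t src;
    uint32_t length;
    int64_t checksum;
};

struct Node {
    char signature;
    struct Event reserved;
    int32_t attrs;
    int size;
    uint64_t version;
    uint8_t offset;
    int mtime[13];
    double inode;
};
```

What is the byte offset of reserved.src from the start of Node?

16

Event: seq at 0 (size 1, align 1) → ends 1; pad 7 to align 8 for src; src at 8 (size 8, align 8) → ends 16; length at 16 (size 4, align 4) → ends 20; pad 4 to align 8 for checksum; checksum at 24 (size 8, align 8) → ends 32; total 32 bytes, alignment 8
signature at 0 (size 1, align 1) → ends 1
pad 7 to align 8 for reserved
reserved at 8 (size 32, align 8) → ends 40
within Event: src at 8
8 + 8 = 16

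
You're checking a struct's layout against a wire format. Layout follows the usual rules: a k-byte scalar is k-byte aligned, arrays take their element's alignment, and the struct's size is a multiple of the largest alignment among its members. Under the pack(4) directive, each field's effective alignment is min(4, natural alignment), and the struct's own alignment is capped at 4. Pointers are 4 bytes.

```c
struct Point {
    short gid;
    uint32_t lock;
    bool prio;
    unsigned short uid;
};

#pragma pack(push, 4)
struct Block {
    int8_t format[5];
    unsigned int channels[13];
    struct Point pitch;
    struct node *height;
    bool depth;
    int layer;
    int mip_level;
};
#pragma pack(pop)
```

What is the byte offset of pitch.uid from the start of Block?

70

Point: 0..2  gid  (2B, 2-aligned); 2..4  -- padding (2B); 4..8  lock  (4B, 4-aligned); 8..9  prio  (1B, 1-aligned); 9..10  -- padding (1B); 10..12  uid  (2B, 2-aligned); sizeof = 12, alignof = 4
0..5  format  (5B, 1-aligned)
5..8  -- padding (3B)
8..60  channels  (52B, 4-aligned)
60..72  pitch  (12B, 4-aligned)
within Point: uid at 10
60 + 10 = 70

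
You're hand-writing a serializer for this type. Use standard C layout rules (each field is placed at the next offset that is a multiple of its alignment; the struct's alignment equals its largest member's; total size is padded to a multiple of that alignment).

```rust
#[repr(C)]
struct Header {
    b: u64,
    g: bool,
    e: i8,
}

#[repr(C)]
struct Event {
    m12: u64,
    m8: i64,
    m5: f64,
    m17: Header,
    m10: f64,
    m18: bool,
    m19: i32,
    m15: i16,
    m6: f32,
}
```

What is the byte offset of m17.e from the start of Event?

33

Header: b at 0 (size 8, align 8) → ends 8; g at 8 (size 1, align 1) → ends 9; e at 9 (size 1, align 1) → ends 10; tail pad 6 to reach multiple of 8; total 16 bytes, alignment 8
m12 at 0 (size 8, align 8) → ends 8
m8 at 8 (size 8, align 8) → ends 16
m5 at 16 (size 8, align 8) → ends 24
m17 at 24 (size 16, align 8) → ends 40
within Header: e at 9
24 + 9 = 33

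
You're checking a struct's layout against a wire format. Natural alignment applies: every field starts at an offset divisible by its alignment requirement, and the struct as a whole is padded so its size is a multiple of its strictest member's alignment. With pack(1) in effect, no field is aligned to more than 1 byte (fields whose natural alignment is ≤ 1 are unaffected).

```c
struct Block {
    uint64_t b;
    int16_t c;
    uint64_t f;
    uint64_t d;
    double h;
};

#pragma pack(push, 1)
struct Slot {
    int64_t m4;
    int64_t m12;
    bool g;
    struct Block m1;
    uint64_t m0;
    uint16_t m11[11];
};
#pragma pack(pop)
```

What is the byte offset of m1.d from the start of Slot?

Block: 0..8  b  (8B, 8-aligned); 8..10  c  (2B, 2-aligned); 10..16  -- padding (6B); 16..24  f  (8B, 8-aligned); 24..32  d  (8B, 8-aligned); 32..40  h  (8B, 8-aligned); sizeof = 40, alignof = 8
0..8  m4  (8B, 1-aligned)
8..16  m12  (8B, 1-aligned)
16..17  g  (1B, 1-aligned)
17..57  m1  (40B, 1-aligned)
within Block: d at 24
17 + 24 = 41

41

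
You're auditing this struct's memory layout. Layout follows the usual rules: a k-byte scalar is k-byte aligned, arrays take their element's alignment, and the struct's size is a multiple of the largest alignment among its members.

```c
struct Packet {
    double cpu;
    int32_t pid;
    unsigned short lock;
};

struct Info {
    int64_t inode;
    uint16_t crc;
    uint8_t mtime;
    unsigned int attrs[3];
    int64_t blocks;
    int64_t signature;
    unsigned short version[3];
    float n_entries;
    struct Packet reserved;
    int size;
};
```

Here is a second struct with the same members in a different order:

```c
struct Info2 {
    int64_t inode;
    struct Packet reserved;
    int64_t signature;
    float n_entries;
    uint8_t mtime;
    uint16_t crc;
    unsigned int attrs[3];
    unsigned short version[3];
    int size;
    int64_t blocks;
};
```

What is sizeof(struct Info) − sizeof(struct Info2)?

Packet: @0: cpu [8B, align 8] → 8; @8: pid [4B, align 4] → 12; @12: lock [2B, align 2] → 14; +2 tail pad (align 8); size 16, align 8
@0: inode [8B, align 8] → 8
@8: crc [2B, align 2] → 10
@10: mtime [1B, align 1] → 11
+1 pad (align 4)
@12: attrs [12B, align 4] → 24
@24: blocks [8B, align 8] → 32
@32: signature [8B, align 8] → 40
@40: version [6B, align 2] → 46
+2 pad (align 4)
@48: n_entries [4B, align 4] → 52
+4 pad (align 8)
@56: reserved [16B, align 8] → 72
@72: size [4B, align 4] → 76
+4 tail pad (align 8)
size 80, align 8
— Info2 —
@0: inode [8B, align 8] → 8
@8: reserved [16B, align 8] → 24
@24: signature [8B, align 8] → 32
@32: n_entries [4B, align 4] → 36
@36: mtime [1B, align 1] → 37
+1 pad (align 2)
@38: crc [2B, align 2] → 40
@40: attrs [12B, align 4] → 52
@52: version [6B, align 2] → 58
+2 pad (align 4)
@60: size [4B, align 4] → 64
@64: blocks [8B, align 8] → 72
size 72, align 8
80 − 72 = 8

8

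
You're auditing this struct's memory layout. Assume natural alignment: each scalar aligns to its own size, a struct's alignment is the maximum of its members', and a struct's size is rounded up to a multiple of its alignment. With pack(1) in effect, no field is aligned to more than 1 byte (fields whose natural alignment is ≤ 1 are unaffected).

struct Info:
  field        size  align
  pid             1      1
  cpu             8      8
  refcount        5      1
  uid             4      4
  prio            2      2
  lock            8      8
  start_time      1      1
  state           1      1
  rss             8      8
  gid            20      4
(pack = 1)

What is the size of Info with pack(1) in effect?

0..1  pid  (1B, 1-aligned)
1..9  cpu  (8B, 1-aligned)
9..14  refcount  (5B, 1-aligned)
14..18  uid  (4B, 1-aligned)
18..20  prio  (2B, 1-aligned)
20..28  lock  (8B, 1-aligned)
28..29  start_time  (1B, 1-aligned)
29..30  state  (1B, 1-aligned)
30..38  rss  (8B, 1-aligned)
38..58  gid  (20B, 1-aligned)
sizeof = 58, alignof = 1

58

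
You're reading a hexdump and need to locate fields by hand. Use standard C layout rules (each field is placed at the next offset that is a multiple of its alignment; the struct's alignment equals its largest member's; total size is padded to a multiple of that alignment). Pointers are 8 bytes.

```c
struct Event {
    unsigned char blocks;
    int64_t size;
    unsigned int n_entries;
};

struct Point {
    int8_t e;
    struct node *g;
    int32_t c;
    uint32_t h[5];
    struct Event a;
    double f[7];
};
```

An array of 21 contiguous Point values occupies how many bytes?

Event: @0: blocks [1B, align 1] → 1; +7 pad (align 8); @8: size [8B, align 8] → 16; @16: n_entries [4B, align 4] → 20; +4 tail pad (align 8); size 24, align 8
@0: e [1B, align 1] → 1
+7 pad (align 8)
@8: g [8B, align 8] → 16
@16: c [4B, align 4] → 20
@20: h [20B, align 4] → 40
@40: a [24B, align 8] → 64
@64: f [56B, align 8] → 120
size 120, align 8
array of 21: 21 × 120 = 2520

2520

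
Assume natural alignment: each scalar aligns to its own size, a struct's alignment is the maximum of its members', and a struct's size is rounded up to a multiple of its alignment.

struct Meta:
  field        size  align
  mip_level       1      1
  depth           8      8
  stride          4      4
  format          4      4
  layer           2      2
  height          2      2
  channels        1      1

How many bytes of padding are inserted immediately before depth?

mip_level at 0 (size 1, align 1) → ends 1
pad 7 to align 8 for depth
depth at 8 (size 8, align 8) → ends 16

7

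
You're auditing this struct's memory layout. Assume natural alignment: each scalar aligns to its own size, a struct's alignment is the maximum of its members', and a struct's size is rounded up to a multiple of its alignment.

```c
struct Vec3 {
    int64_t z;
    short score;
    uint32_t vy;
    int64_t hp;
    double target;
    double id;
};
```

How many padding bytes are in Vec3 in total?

0..8  z  (8B, 8-aligned)
8..10  score  (2B, 2-aligned)
10..12  -- padding (2B)
12..16  vy  (4B, 4-aligned)
16..24  hp  (8B, 8-aligned)
24..32  target  (8B, 8-aligned)
32..40  id  (8B, 8-aligned)
sizeof = 40, alignof = 8
data bytes 38, size 40 → padding 2

2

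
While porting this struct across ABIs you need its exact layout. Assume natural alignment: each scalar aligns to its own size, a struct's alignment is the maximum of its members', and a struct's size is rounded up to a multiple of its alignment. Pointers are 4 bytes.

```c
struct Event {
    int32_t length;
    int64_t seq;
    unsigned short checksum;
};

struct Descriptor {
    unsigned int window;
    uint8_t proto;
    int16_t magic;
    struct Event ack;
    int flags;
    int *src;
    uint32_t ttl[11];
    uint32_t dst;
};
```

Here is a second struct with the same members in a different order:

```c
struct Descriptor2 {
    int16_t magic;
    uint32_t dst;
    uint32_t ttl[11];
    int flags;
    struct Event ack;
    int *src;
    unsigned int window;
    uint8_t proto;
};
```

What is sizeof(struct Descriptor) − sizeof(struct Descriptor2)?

Event: length at 0 (size 4, align 4) → ends 4; pad 4 to align 8 for seq; seq at 8 (size 8, align 8) → ends 16; checksum at 16 (size 2, align 2) → ends 18; tail pad 6 to reach multiple of 8; total 24 bytes, alignment 8
window at 0 (size 4, align 4) → ends 4
proto at 4 (size 1, align 1) → ends 5
pad 1 to align 2 for magic
magic at 6 (size 2, align 2) → ends 8
ack at 8 (size 24, align 8) → ends 32
flags at 32 (size 4, align 4) → ends 36
src at 36 (size 4, align 4) → ends 40
ttl at 40 (size 44, align 4) → ends 84
dst at 84 (size 4, align 4) → ends 88
total 88 bytes, alignment 8
— Descriptor2 —
magic at 0 (size 2, align 2) → ends 2
pad 2 to align 4 for dst
dst at 4 (size 4, align 4) → ends 8
ttl at 8 (size 44, align 4) → ends 52
flags at 52 (size 4, align 4) → ends 56
ack at 56 (size 24, align 8) → ends 80
src at 80 (size 4, align 4) → ends 84
window at 84 (size 4, align 4) → ends 88
proto at 88 (size 1, align 1) → ends 89
tail pad 7 to reach multiple of 8
total 96 bytes, alignment 8
88 − 96 = -8

-8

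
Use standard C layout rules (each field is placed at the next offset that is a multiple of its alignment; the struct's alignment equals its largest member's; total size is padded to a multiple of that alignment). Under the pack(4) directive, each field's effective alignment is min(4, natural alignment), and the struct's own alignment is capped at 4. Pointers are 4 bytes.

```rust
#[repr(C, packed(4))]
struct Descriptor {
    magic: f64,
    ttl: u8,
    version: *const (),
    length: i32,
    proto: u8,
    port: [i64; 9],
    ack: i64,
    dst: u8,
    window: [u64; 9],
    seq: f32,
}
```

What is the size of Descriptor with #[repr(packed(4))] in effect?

184

0..8  magic  (8B, 4-aligned)
8..9  ttl  (1B, 1-aligned)
9..12  -- padding (3B)
12..16  version  (4B, 4-aligned)
16..20  length  (4B, 4-aligned)
20..21  proto  (1B, 1-aligned)
21..24  -- padding (3B)
24..96  port  (72B, 4-aligned)
96..104  ack  (8B, 4-aligned)
104..105  dst  (1B, 1-aligned)
105..108  -- padding (3B)
108..180  window  (72B, 4-aligned)
180..184  seq  (4B, 4-aligned)
sizeof = 184, alignof = 4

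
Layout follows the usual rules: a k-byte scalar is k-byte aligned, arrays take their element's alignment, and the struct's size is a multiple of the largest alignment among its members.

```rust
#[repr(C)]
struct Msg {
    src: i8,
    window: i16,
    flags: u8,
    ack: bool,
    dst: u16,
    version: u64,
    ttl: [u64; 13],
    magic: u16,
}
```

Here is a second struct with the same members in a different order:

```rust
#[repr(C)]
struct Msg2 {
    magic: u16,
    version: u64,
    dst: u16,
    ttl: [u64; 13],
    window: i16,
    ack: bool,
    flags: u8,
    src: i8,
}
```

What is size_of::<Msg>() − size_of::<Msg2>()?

src at 0 (size 1, align 1) → ends 1
pad 1 to align 2 for window
window at 2 (size 2, align 2) → ends 4
flags at 4 (size 1, align 1) → ends 5
ack at 5 (size 1, align 1) → ends 6
dst at 6 (size 2, align 2) → ends 8
version at 8 (size 8, align 8) → ends 16
ttl at 16 (size 104, align 8) → ends 120
magic at 120 (size 2, align 2) → ends 122
tail pad 6 to reach multiple of 8
total 128 bytes, alignment 8
— Msg2 —
magic at 0 (size 2, align 2) → ends 2
pad 6 to align 8 for version
version at 8 (size 8, align 8) → ends 16
dst at 16 (size 2, align 2) → ends 18
pad 6 to align 8 for ttl
ttl at 24 (size 104, align 8) → ends 128
window at 128 (size 2, align 2) → ends 130
ack at 130 (size 1, align 1) → ends 131
flags at 131 (size 1, align 1) → ends 132
src at 132 (size 1, align 1) → ends 133
tail pad 3 to reach multiple of 8
total 136 bytes, alignment 8
128 − 136 = -8

-8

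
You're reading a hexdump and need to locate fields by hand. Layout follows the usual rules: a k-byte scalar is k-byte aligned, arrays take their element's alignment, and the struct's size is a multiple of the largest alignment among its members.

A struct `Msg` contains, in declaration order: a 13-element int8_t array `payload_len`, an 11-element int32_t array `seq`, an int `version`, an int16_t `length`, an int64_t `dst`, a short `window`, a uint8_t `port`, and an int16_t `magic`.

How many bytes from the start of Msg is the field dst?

payload_len at 0 (size 13, align 1) → ends 13
pad 3 to align 4 for seq
seq at 16 (size 44, align 4) → ends 60
version at 60 (size 4, align 4) → ends 64
length at 64 (size 2, align 2) → ends 66
pad 6 to align 8 for dst
dst at 72 (size 8, align 8) → ends 80

72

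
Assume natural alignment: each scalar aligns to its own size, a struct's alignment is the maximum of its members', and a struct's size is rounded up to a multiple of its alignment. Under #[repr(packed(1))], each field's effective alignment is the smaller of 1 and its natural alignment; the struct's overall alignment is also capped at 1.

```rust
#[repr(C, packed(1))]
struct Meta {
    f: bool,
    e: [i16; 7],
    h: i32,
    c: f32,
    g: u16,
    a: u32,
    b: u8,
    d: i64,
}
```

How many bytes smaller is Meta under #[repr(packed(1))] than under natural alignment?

natural layout:
  0..1  f  (1B, 1-aligned)
  1..2  -- padding (1B)
  2..16  e  (14B, 2-aligned)
  16..20  h  (4B, 4-aligned)
  20..24  c  (4B, 4-aligned)
  24..26  g  (2B, 2-aligned)
  26..28  -- padding (2B)
  28..32  a  (4B, 4-aligned)
  32..33  b  (1B, 1-aligned)
  33..40  -- padding (7B)
  40..48  d  (8B, 8-aligned)
  sizeof = 48, alignof = 8
packed(1) layout:
  0..1  f  (1B, 1-aligned)
  1..15  e  (14B, 1-aligned)
  15..19  h  (4B, 1-aligned)
  19..23  c  (4B, 1-aligned)
  23..25  g  (2B, 1-aligned)
  25..29  a  (4B, 1-aligned)
  29..30  b  (1B, 1-aligned)
  30..38  d  (8B, 1-aligned)
  sizeof = 38, alignof = 1
48 − 38 = 10

10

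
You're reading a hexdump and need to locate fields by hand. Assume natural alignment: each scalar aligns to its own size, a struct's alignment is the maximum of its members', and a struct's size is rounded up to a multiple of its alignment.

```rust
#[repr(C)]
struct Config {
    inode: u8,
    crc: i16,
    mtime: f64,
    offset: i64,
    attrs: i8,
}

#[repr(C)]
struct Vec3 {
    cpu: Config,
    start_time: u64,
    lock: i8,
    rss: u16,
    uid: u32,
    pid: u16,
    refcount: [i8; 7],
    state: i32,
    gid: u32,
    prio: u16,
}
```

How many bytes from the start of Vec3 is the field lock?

Config: @0: inode [1B, align 1] → 1; +1 pad (align 2); @2: crc [2B, align 2] → 4; +4 pad (align 8); @8: mtime [8B, align 8] → 16; @16: offset [8B, align 8] → 24; @24: attrs [1B, align 1] → 25; +7 tail pad (align 8); size 32, align 8
@0: cpu [32B, align 8] → 32
@32: start_time [8B, align 8] → 40
@40: lock [1B, align 1] → 41

40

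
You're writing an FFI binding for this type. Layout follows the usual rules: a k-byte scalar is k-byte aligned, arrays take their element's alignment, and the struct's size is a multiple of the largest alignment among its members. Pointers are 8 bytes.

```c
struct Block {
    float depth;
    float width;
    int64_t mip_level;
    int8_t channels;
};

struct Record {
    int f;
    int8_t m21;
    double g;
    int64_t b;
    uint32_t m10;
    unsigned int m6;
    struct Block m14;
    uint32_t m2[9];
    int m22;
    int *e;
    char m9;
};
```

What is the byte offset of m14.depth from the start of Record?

Block: 0..4  depth  (4B, 4-aligned); 4..8  width  (4B, 4-aligned); 8..16  mip_level  (8B, 8-aligned); 16..17  channels  (1B, 1-aligned); 17..24  -- tail padding (7B); sizeof = 24, alignof = 8
0..4  f  (4B, 4-aligned)
4..5  m21  (1B, 1-aligned)
5..8  -- padding (3B)
8..16  g  (8B, 8-aligned)
16..24  b  (8B, 8-aligned)
24..28  m10  (4B, 4-aligned)
28..32  m6  (4B, 4-aligned)
32..56  m14  (24B, 8-aligned)
within Block: depth at 0
32 + 0 = 32

32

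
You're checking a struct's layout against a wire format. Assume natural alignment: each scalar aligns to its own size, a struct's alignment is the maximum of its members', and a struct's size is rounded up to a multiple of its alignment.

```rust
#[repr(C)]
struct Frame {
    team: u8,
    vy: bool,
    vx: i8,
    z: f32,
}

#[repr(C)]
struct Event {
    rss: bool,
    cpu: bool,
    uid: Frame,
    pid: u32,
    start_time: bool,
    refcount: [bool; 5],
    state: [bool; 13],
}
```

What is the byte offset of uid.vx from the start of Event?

6

Frame: @0: team [1B, align 1] → 1; @1: vy [1B, align 1] → 2; @2: vx [1B, align 1] → 3; +1 pad (align 4); @4: z [4B, align 4] → 8; size 8, align 4
@0: rss [1B, align 1] → 1
@1: cpu [1B, align 1] → 2
+2 pad (align 4)
@4: uid [8B, align 4] → 12
within Frame: vx at 2
4 + 2 = 6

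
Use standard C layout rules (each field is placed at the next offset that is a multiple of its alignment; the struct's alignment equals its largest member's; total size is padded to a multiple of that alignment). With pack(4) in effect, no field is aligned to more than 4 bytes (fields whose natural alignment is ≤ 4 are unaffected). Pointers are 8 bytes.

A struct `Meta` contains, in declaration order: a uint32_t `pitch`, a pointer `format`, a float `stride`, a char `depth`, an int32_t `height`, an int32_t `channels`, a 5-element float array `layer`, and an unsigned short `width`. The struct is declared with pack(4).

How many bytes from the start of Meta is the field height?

20

0..4  pitch  (4B, 4-aligned)
4..12  format  (8B, 4-aligned)
12..16  stride  (4B, 4-aligned)
16..17  depth  (1B, 1-aligned)
17..20  -- padding (3B)
20..24  height  (4B, 4-aligned)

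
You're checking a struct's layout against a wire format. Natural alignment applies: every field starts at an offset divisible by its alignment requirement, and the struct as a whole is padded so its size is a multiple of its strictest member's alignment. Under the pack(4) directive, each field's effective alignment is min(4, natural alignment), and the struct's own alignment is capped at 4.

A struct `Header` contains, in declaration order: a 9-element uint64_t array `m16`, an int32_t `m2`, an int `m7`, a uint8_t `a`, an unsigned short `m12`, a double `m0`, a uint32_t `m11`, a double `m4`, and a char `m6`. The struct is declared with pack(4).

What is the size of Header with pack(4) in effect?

@0: m16 [72B, align 4] → 72
@72: m2 [4B, align 4] → 76
@76: m7 [4B, align 4] → 80
@80: a [1B, align 1] → 81
+1 pad (align 2)
@82: m12 [2B, align 2] → 84
@84: m0 [8B, align 4] → 92
@92: m11 [4B, align 4] → 96
@96: m4 [8B, align 4] → 104
@104: m6 [1B, align 1] → 105
+3 tail pad (align 4)
size 108, align 4

108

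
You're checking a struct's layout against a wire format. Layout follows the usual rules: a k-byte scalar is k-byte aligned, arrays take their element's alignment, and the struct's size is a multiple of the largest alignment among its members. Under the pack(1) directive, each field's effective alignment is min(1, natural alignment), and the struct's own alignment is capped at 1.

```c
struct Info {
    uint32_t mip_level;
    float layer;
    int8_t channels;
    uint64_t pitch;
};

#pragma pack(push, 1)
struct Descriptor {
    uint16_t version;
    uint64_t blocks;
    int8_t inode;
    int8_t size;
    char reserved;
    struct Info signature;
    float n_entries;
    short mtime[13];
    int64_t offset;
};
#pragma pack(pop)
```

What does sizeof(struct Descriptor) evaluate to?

75

Info: 0..4  mip_level  (4B, 4-aligned); 4..8  layer  (4B, 4-aligned); 8..9  channels  (1B, 1-aligned); 9..16  -- padding (7B); 16..24  pitch  (8B, 8-aligned); sizeof = 24, alignof = 8
0..2  version  (2B, 1-aligned)
2..10  blocks  (8B, 1-aligned)
10..11  inode  (1B, 1-aligned)
11..12  size  (1B, 1-aligned)
12..13  reserved  (1B, 1-aligned)
13..37  signature  (24B, 1-aligned)
37..41  n_entries  (4B, 1-aligned)
41..67  mtime  (26B, 1-aligned)
67..75  offset  (8B, 1-aligned)
sizeof = 75, alignof = 1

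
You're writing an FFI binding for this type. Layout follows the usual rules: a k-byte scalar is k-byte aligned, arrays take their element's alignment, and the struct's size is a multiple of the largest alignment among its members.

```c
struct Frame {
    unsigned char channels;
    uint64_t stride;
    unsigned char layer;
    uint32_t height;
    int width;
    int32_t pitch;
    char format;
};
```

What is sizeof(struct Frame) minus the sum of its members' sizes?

17

channels at 0 (size 1, align 1) → ends 1
pad 7 to align 8 for stride
stride at 8 (size 8, align 8) → ends 16
layer at 16 (size 1, align 1) → ends 17
pad 3 to align 4 for height
height at 20 (size 4, align 4) → ends 24
width at 24 (size 4, align 4) → ends 28
pitch at 28 (size 4, align 4) → ends 32
format at 32 (size 1, align 1) → ends 33
tail pad 7 to reach multiple of 8
total 40 bytes, alignment 8
data bytes 23, size 40 → padding 17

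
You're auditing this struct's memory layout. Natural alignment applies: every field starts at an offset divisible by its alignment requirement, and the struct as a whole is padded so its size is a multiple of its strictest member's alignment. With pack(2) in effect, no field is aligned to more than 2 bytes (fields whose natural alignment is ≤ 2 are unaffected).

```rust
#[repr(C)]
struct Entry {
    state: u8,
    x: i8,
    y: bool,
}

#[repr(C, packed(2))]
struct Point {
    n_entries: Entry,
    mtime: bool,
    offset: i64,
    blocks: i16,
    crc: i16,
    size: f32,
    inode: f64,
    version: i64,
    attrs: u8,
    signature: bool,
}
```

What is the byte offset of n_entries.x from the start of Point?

Entry: 0..1  state  (1B, 1-aligned); 1..2  x  (1B, 1-aligned); 2..3  y  (1B, 1-aligned); sizeof = 3, alignof = 1
0..3  n_entries  (3B, 1-aligned)
within Entry: x at 1
0 + 1 = 1

1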